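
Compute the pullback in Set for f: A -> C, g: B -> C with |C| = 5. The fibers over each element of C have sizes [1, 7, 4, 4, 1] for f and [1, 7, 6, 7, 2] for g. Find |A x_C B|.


The pullback A x_C B consists of pairs (a, b) with f(a) = g(b).
For each element c in C, the fiber product has |f^-1(c)| * |g^-1(c)| elements.
Summing over C: 1 * 1 + 7 * 7 + 4 * 6 + 4 * 7 + 1 * 2
= 1 + 49 + 24 + 28 + 2 = 104

104


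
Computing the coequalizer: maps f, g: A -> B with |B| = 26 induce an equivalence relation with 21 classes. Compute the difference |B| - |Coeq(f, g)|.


The coequalizer Coeq(f, g) = B / ~ has one element per equivalence class.
|B| = 26, |Coeq(f, g)| = 21.
|B| - |Coeq(f, g)| = 26 - 21 = 5.

5


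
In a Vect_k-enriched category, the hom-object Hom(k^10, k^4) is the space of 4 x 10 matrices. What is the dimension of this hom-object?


In Vect-enriched categories, Hom(k^n, k^m) is the space of m x n matrices.
dim(Hom(k^10, k^4)) = 4 * 10 = 40

40


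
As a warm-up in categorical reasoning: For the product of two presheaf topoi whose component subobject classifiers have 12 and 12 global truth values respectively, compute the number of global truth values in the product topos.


In a product of presheaf topoi E_1 x E_2, the subobject classifier
is Omega = Omega_1 x Omega_2 (componentwise), so
|Omega(top)| = |Omega_1(top_1)| * |Omega_2(top_2)|.
= 12 * 12 = 144.

144


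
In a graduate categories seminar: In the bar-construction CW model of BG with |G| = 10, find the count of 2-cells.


In the bar-construction CW model of BG, the n-cells are indexed by
n-tuples [g_1|...|g_n] of non-identity elements of G (degenerate
simplices with some g_i = e do not contribute cells), so there are
(|G| - 1)^n n-cells.
For dim = 2 with |G| = 10:
cells = (10 - 1)^2 = 9^2 = 81

81


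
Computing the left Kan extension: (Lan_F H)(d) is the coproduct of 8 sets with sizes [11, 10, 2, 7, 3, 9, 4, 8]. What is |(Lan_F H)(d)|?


Pointwise, the left Kan extension (Lan_F H)(d) is the colimit, indexed
by the comma category (F downarrow d), of H composed with the
projection (F downarrow d) -> C. Here that colimit is given
as a coproduct (disjoint union) of sets, so its cardinality is the
sum of the sizes of the summands.
Coproduct of sets with sizes: 11 + 10 + 2 + 7 + 3 + 9 + 4 + 8
= 54

54


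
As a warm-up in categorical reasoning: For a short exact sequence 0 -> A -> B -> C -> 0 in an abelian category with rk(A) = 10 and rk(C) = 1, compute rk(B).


For a short exact sequence 0 -> A -> B -> C -> 0,
rank is additive: rank(B) = rank(A) + rank(C).
rank(B) = 10 + 1 = 11

11


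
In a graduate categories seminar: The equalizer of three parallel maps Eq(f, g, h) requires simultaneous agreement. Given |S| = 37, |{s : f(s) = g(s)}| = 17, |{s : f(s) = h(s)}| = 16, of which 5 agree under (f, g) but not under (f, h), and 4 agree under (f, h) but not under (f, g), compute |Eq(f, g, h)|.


Eq(f, g, h) is the triple-agreement set: points in S where all three
maps take the same value. Using inclusion-exclusion on the pairwise data:
Pair (f, g) agrees on 17 points; pair (f, h) on 16 points.
Points agreeing under (f, g) but not (f, h) = 5; under (f, h) but not (f, g) = 4.
Triple-agreement = agreement-in-(f, g) minus points that agree under (f, g) but not (f, h):
|Eq(f, g, h)| = 17 - 5 = 12
(cross-check via (f, h): 16 - 4 = 12.)

12


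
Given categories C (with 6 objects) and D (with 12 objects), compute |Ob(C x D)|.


The product category C x D has objects that are pairs (c, d).
Number of pairs = |Ob(C)| * |Ob(D)| = 6 * 12 = 72

72


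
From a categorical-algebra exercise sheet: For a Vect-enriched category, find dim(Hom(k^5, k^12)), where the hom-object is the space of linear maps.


In Vect-enriched categories, Hom(k^n, k^m) is the space of m x n matrices.
dim(Hom(k^5, k^12)) = 12 * 5 = 60

60


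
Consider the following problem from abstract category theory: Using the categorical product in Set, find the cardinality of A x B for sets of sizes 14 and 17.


In Set, the product A x B is the Cartesian product.
By the universal property, |A x B| = |A| * |B|.
|A x B| = 14 * 17 = 238

238


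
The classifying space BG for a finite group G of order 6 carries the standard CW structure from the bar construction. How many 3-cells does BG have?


In the bar-construction CW model of BG, the n-cells are indexed by
n-tuples [g_1|...|g_n] of non-identity elements of G (degenerate
simplices with some g_i = e do not contribute cells), so there are
(|G| - 1)^n n-cells.
For dim = 3 with |G| = 6:
cells = (6 - 1)^3 = 5^3 = 125

125


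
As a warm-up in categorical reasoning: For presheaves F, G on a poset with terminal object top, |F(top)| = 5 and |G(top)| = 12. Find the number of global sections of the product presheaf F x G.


Global sections of a presheaf on a poset with terminal top satisfy
Gamma(H) ~ H(top). Presheaves admit pointwise products, so
(F x G)(top) = F(top) x G(top) (Cartesian product).
|Gamma(F x G)| = |F(top)| * |G(top)| = 5 * 12 = 60.

60


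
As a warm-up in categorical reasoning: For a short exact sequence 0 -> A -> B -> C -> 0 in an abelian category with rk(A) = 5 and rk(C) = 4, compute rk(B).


For a short exact sequence 0 -> A -> B -> C -> 0,
rank is additive: rank(B) = rank(A) + rank(C).
rank(B) = 5 + 4 = 9

9


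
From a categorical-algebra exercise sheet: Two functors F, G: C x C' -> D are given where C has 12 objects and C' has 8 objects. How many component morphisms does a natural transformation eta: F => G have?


A natural transformation eta: F => G assigns one component morphism per
object of the domain category.
The domain is the product category C x C', so
|Ob(C x C')| = |Ob(C)| * |Ob(C')| = 12 * 8 = 96.
Therefore eta has 96 component morphisms.

96


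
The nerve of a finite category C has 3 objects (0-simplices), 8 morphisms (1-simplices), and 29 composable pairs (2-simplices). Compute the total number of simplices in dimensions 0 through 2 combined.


The 2-skeleton of the nerve N(C) consists of simplices in dimensions 0, 1, 2:
  |N(C)_0| = 3 (objects)
  |N(C)_1| = 8 (morphisms)
  |N(C)_2| = 29 (composable pairs)
Total = 3 + 8 + 29 = 40

40


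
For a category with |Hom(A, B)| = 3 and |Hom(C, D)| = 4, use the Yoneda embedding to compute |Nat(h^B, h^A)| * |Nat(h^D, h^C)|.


By the Yoneda lemma, Nat(h^B, h^A) is isomorphic to Hom(A, B),
so |Nat(h^B, h^A)| = |Hom(A, B)| and |Nat(h^D, h^C)| = |Hom(C, D)|.
|Hom(A, B)| = 3, |Hom(C, D)| = 4.
|Nat(h^B, h^A) x Nat(h^D, h^C)| = 3 * 4 = 12

12


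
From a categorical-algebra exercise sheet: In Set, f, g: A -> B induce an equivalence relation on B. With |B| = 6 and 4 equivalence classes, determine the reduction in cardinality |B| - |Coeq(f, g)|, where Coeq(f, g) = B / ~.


The coequalizer Coeq(f, g) = B / ~ has one element per equivalence class.
|B| = 6, |Coeq(f, g)| = 4.
|B| - |Coeq(f, g)| = 6 - 4 = 2.

2


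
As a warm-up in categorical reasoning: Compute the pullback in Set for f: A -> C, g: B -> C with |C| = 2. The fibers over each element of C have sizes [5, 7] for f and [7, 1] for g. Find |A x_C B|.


The pullback A x_C B consists of pairs (a, b) with f(a) = g(b).
For each element c in C, the fiber product has |f^-1(c)| * |g^-1(c)| elements.
Summing over C: 5 * 7 + 7 * 1
= 35 + 7 = 42

42


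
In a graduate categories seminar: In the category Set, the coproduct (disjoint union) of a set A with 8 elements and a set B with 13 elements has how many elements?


In Set, the coproduct A + B is the disjoint union.
|A + B| = |A| + |B| = 8 + 13 = 21

21


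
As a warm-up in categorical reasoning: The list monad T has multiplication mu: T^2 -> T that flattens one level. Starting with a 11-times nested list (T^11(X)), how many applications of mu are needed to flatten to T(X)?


Each application of mu: T^2 -> T removes one layer of nesting.
Starting at depth 11 (i.e., T^11(X)), we need to reach T(X).
Number of mu applications = 11 - 1 = 10

10


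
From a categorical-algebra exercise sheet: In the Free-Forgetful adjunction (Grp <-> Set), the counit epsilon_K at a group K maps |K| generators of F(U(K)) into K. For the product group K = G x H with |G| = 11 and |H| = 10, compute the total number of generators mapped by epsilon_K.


The counit epsilon_K: F(U(K)) -> K of the Free-Forgetful adjunction
maps |K| generators of F(U(K)) into K. For K = G x H (the product group),
|G x H| = |G| * |H|.
Total generators mapped = 11 * 10 = 110.

110


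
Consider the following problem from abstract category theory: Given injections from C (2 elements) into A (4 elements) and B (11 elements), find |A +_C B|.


The pushout A +_C B identifies the images of C in A and B.
|A +_C B| = |A| + |B| - |C| (for injections).
= 4 + 11 - 2 = 13

13


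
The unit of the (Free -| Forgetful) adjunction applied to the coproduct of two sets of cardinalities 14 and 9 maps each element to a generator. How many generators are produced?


The unit eta_X: X -> U(F(X)) of the Free-Forgetful adjunction
maps each element of X to a generator of F(X). For X = S + T (disjoint
union in Set), |S + T| = |S| + |T|.
Total mappings = 14 + 9 = 23.

23


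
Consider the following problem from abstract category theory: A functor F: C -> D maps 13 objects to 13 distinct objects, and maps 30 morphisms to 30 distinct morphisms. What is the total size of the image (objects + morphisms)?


The image of F consists of distinct objects and distinct morphisms.
|Im(F)| on objects = 13
|Im(F)| on morphisms = 30
Total image cardinality = 13 + 30 = 43

43


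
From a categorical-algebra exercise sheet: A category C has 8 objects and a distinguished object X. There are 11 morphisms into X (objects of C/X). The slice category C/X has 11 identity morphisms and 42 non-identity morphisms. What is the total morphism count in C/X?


In the slice category C/X, objects are morphisms to X.
Identity morphisms: 11 (one per object of C/X).
Non-identity morphisms: 42.
Total = 11 + 42 = 53

53


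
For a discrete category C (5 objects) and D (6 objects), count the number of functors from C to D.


A functor from a discrete category C to D is determined by
where each object maps. Each of the 5 objects of C can map
to any of the 6 objects of D independently.
Number of functors = 6^5 = 7776

7776


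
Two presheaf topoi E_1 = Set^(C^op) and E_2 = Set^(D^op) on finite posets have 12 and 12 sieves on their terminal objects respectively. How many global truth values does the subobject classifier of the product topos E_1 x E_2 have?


In a product of presheaf topoi E_1 x E_2, the subobject classifier
is Omega = Omega_1 x Omega_2 (componentwise), so
|Omega(top)| = |Omega_1(top_1)| * |Omega_2(top_2)|.
= 12 * 12 = 144.

144


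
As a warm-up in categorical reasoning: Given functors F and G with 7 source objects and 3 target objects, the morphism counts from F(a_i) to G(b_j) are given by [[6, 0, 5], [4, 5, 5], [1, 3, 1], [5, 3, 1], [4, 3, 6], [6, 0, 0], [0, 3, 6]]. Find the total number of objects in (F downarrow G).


Objects of (F downarrow G) are triples (a, b, h: F(a)->G(b)).
The count equals the sum of all entries in the hom-matrix.
sum(row 0) = 11
sum(row 1) = 14
sum(row 2) = 5
sum(row 3) = 9
sum(row 4) = 13
sum(row 5) = 6
sum(row 6) = 9
Grand total = 67

67


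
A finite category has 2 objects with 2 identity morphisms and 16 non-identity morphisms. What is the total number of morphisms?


Each object has an identity morphism, giving 2 identities.
Adding the 16 non-identity morphisms:
Total = 2 + 16 = 18

18


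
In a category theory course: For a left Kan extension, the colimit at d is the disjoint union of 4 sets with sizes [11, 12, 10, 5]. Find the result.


Pointwise, the left Kan extension (Lan_F H)(d) is the colimit, indexed
by the comma category (F downarrow d), of H composed with the
projection (F downarrow d) -> C. Here that colimit is given
as a coproduct (disjoint union) of sets, so its cardinality is the
sum of the sizes of the summands.
Coproduct of sets with sizes: 11 + 12 + 10 + 5
= 38

38


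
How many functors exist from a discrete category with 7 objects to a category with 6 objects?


A functor from a discrete category C to D is determined by
where each object maps. Each of the 7 objects of C can map
to any of the 6 objects of D independently.
Number of functors = 6^7 = 279936

279936


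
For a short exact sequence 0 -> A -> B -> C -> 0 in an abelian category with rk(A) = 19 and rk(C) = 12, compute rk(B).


For a short exact sequence 0 -> A -> B -> C -> 0,
rank is additive: rank(B) = rank(A) + rank(C).
rank(B) = 19 + 12 = 31

31


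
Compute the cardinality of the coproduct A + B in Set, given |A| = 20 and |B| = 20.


In Set, the coproduct A + B is the disjoint union.
|A + B| = |A| + |B| = 20 + 20 = 40

40


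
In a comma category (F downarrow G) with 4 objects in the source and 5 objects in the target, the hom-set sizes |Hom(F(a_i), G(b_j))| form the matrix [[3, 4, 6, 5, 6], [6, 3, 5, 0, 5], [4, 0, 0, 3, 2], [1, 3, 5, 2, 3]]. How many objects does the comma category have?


Objects of (F downarrow G) are triples (a, b, h: F(a)->G(b)).
The count equals the sum of all entries in the hom-matrix.
sum(row 0) = 24
sum(row 1) = 19
sum(row 2) = 9
sum(row 3) = 14
Grand total = 66

66


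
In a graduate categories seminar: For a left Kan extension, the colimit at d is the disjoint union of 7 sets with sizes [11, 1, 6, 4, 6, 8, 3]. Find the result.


Pointwise, the left Kan extension (Lan_F H)(d) is the colimit, indexed
by the comma category (F downarrow d), of H composed with the
projection (F downarrow d) -> C. Here that colimit is given
as a coproduct (disjoint union) of sets, so its cardinality is the
sum of the sizes of the summands.
Coproduct of sets with sizes: 11 + 1 + 6 + 4 + 6 + 8 + 3
= 39

39


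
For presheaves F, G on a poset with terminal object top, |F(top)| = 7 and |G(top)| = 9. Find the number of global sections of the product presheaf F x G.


Global sections of a presheaf on a poset with terminal top satisfy
Gamma(H) ~ H(top). Presheaves admit pointwise products, so
(F x G)(top) = F(top) x G(top) (Cartesian product).
|Gamma(F x G)| = |F(top)| * |G(top)| = 7 * 9 = 63.

63


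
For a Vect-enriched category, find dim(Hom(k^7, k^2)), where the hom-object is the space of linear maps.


In Vect-enriched categories, Hom(k^n, k^m) is the space of m x n matrices.
dim(Hom(k^7, k^2)) = 2 * 7 = 14

14


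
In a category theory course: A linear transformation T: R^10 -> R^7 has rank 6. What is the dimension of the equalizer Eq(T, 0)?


The equalizer of f and the zero map is ker(f).
By the rank-nullity theorem: dim(ker(f)) = dim(domain) - rank(f).
dim(ker(f)) = 10 - 6 = 4

4


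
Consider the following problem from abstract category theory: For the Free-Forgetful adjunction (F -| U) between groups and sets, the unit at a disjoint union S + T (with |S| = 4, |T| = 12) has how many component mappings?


The unit eta_X: X -> U(F(X)) of the Free-Forgetful adjunction
maps each element of X to a generator of F(X). For X = S + T (disjoint
union in Set), |S + T| = |S| + |T|.
Total mappings = 4 + 12 = 16.

16


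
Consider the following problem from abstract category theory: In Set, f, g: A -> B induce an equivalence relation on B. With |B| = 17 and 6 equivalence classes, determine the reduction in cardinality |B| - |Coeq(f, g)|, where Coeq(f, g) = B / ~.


The coequalizer Coeq(f, g) = B / ~ has one element per equivalence class.
|B| = 17, |Coeq(f, g)| = 6.
|B| - |Coeq(f, g)| = 17 - 6 = 11.

11


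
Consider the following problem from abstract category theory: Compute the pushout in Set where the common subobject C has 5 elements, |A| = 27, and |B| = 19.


The pushout A +_C B identifies the images of C in A and B.
|A +_C B| = |A| + |B| - |C| (for injections).
= 27 + 19 - 5 = 41

41


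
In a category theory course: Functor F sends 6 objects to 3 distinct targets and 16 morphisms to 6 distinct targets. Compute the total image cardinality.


The image of F consists of distinct objects and distinct morphisms.
|Im(F)| on objects = 3
|Im(F)| on morphisms = 6
Total image cardinality = 3 + 6 = 9

9


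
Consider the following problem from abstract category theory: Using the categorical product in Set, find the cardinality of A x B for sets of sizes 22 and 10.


In Set, the product A x B is the Cartesian product.
By the universal property, |A x B| = |A| * |B|.
|A x B| = 22 * 10 = 220

220


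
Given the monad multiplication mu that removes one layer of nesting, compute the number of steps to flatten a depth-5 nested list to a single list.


Each application of mu: T^2 -> T removes one layer of nesting.
Starting at depth 5 (i.e., T^5(X)), we need to reach T(X).
Number of mu applications = 5 - 1 = 4

4


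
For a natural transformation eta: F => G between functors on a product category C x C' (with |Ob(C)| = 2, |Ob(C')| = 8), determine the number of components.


A natural transformation eta: F => G assigns one component morphism per
object of the domain category.
The domain is the product category C x C', so
|Ob(C x C')| = |Ob(C)| * |Ob(C')| = 2 * 8 = 16.
Therefore eta has 16 component morphisms.

16


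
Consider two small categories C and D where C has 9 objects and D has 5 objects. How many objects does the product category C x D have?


The product category C x D has objects that are pairs (c, d).
Number of pairs = |Ob(C)| * |Ob(D)| = 9 * 5 = 45

45


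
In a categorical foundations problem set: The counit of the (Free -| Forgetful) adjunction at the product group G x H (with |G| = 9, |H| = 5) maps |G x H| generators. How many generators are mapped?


The counit epsilon_K: F(U(K)) -> K of the Free-Forgetful adjunction
maps |K| generators of F(U(K)) into K. For K = G x H (the product group),
|G x H| = |G| * |H|.
Total generators mapped = 9 * 5 = 45.

45


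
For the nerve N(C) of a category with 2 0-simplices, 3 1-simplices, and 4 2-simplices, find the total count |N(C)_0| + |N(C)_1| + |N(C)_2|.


The 2-skeleton of the nerve N(C) consists of simplices in dimensions 0, 1, 2:
  |N(C)_0| = 2 (objects)
  |N(C)_1| = 3 (morphisms)
  |N(C)_2| = 4 (composable pairs)
Total = 2 + 3 + 4 = 9

9


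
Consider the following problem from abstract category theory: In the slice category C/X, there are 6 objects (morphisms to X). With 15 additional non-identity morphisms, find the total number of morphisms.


In the slice category C/X, objects are morphisms to X.
Identity morphisms: 6 (one per object of C/X).
Non-identity morphisms: 15.
Total = 6 + 15 = 21

21


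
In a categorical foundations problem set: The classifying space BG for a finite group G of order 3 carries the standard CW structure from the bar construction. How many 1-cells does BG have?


In the bar-construction CW model of BG, the n-cells are indexed by
n-tuples [g_1|...|g_n] of non-identity elements of G (degenerate
simplices with some g_i = e do not contribute cells), so there are
(|G| - 1)^n n-cells.
For dim = 1 with |G| = 3:
cells = (3 - 1)^1 = 2^1 = 2

2


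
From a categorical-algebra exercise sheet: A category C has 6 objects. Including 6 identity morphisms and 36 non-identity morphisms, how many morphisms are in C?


Each object has an identity morphism, giving 6 identities.
Adding the 36 non-identity morphisms:
Total = 6 + 36 = 42

42


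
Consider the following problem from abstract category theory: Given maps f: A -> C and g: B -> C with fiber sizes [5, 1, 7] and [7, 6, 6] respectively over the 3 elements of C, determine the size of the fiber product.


The pullback A x_C B consists of pairs (a, b) with f(a) = g(b).
For each element c in C, the fiber product has |f^-1(c)| * |g^-1(c)| elements.
Summing over C: 5 * 7 + 1 * 6 + 7 * 6
= 35 + 6 + 42 = 83

83


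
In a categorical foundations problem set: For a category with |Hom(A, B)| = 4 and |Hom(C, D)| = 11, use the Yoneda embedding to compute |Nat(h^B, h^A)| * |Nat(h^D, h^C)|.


By the Yoneda lemma, Nat(h^B, h^A) is isomorphic to Hom(A, B),
so |Nat(h^B, h^A)| = |Hom(A, B)| and |Nat(h^D, h^C)| = |Hom(C, D)|.
|Hom(A, B)| = 4, |Hom(C, D)| = 11.
|Nat(h^B, h^A) x Nat(h^D, h^C)| = 4 * 11 = 44

44


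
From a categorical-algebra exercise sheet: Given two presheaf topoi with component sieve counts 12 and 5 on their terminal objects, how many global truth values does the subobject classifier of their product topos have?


In a product of presheaf topoi E_1 x E_2, the subobject classifier
is Omega = Omega_1 x Omega_2 (componentwise), so
|Omega(top)| = |Omega_1(top_1)| * |Omega_2(top_2)|.
= 12 * 5 = 60.

60


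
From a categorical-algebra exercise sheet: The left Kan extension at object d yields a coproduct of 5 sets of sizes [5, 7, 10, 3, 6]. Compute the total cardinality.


Pointwise, the left Kan extension (Lan_F H)(d) is the colimit, indexed
by the comma category (F downarrow d), of H composed with the
projection (F downarrow d) -> C. Here that colimit is given
as a coproduct (disjoint union) of sets, so its cardinality is the
sum of the sizes of the summands.
Coproduct of sets with sizes: 5 + 7 + 10 + 3 + 6
= 31

31


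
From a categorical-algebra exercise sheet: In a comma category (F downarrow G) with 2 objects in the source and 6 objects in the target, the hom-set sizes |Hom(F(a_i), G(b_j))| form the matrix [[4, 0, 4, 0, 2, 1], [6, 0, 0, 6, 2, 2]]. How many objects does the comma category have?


Objects of (F downarrow G) are triples (a, b, h: F(a)->G(b)).
The count equals the sum of all entries in the hom-matrix.
sum(row 0) = 11
sum(row 1) = 16
Grand total = 27

27


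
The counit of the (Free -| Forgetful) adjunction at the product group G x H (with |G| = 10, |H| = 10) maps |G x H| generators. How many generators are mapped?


The counit epsilon_K: F(U(K)) -> K of the Free-Forgetful adjunction
maps |K| generators of F(U(K)) into K. For K = G x H (the product group),
|G x H| = |G| * |H|.
Total generators mapped = 10 * 10 = 100.

100


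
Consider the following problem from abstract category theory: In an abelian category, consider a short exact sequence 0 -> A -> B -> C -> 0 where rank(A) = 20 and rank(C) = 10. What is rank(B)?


For a short exact sequence 0 -> A -> B -> C -> 0,
rank is additive: rank(B) = rank(A) + rank(C).
rank(B) = 20 + 10 = 30

30


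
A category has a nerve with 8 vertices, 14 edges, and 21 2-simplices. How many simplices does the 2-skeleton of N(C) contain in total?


The 2-skeleton of the nerve N(C) consists of simplices in dimensions 0, 1, 2:
  |N(C)_0| = 8 (objects)
  |N(C)_1| = 14 (morphisms)
  |N(C)_2| = 21 (composable pairs)
Total = 8 + 14 + 21 = 43

43


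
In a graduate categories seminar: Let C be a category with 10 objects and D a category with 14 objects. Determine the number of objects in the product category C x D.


The product category C x D has objects that are pairs (c, d).
Number of pairs = |Ob(C)| * |Ob(D)| = 10 * 14 = 140

140


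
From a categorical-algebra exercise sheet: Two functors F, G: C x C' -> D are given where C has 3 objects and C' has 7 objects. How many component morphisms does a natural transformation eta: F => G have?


A natural transformation eta: F => G assigns one component morphism per
object of the domain category.
The domain is the product category C x C', so
|Ob(C x C')| = |Ob(C)| * |Ob(C')| = 3 * 7 = 21.
Therefore eta has 21 component morphisms.

21


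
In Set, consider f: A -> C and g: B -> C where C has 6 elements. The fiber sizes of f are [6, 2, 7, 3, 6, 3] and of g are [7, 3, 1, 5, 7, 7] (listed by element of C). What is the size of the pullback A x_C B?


The pullback A x_C B consists of pairs (a, b) with f(a) = g(b).
For each element c in C, the fiber product has |f^-1(c)| * |g^-1(c)| elements.
Summing over C: 6 * 7 + 2 * 3 + 7 * 1 + 3 * 5 + 6 * 7 + 3 * 7
= 42 + 6 + 7 + 15 + 42 + 21 = 133

133


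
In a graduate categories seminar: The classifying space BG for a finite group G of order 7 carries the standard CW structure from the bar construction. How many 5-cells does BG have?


In the bar-construction CW model of BG, the n-cells are indexed by
n-tuples [g_1|...|g_n] of non-identity elements of G (degenerate
simplices with some g_i = e do not contribute cells), so there are
(|G| - 1)^n n-cells.
For dim = 5 with |G| = 7:
cells = (7 - 1)^5 = 6^5 = 7776

7776


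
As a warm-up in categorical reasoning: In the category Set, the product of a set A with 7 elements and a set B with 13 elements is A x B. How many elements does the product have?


In Set, the product A x B is the Cartesian product.
By the universal property, |A x B| = |A| * |B|.
|A x B| = 7 * 13 = 91

91


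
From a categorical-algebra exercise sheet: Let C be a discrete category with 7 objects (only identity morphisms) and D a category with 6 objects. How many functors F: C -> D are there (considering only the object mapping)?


A functor from a discrete category C to D is determined by
where each object maps. Each of the 7 objects of C can map
to any of the 6 objects of D independently.
Number of functors = 6^7 = 279936

279936


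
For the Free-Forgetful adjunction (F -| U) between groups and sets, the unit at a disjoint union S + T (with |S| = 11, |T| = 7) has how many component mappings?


The unit eta_X: X -> U(F(X)) of the Free-Forgetful adjunction
maps each element of X to a generator of F(X). For X = S + T (disjoint
union in Set), |S + T| = |S| + |T|.
Total mappings = 11 + 7 = 18.

18


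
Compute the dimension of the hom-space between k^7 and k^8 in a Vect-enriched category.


In Vect-enriched categories, Hom(k^n, k^m) is the space of m x n matrices.
dim(Hom(k^7, k^8)) = 8 * 7 = 56

56


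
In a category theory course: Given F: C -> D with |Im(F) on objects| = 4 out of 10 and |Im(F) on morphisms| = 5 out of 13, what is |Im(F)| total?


The image of F consists of distinct objects and distinct morphisms.
|Im(F)| on objects = 4
|Im(F)| on morphisms = 5
Total image cardinality = 4 + 5 = 9

9


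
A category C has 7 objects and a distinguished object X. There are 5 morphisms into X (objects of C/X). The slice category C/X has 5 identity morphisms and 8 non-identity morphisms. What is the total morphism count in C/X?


In the slice category C/X, objects are morphisms to X.
Identity morphisms: 5 (one per object of C/X).
Non-identity morphisms: 8.
Total = 5 + 8 = 13

13


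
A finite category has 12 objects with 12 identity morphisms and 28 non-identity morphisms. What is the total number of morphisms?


Each object has an identity morphism, giving 12 identities.
Adding the 28 non-identity morphisms:
Total = 12 + 28 = 40

40


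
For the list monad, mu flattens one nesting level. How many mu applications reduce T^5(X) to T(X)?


Each application of mu: T^2 -> T removes one layer of nesting.
Starting at depth 5 (i.e., T^5(X)), we need to reach T(X).
Number of mu applications = 5 - 1 = 4

4


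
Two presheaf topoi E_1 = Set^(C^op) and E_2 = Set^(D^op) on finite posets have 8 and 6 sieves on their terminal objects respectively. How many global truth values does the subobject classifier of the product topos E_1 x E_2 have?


In a product of presheaf topoi E_1 x E_2, the subobject classifier
is Omega = Omega_1 x Omega_2 (componentwise), so
|Omega(top)| = |Omega_1(top_1)| * |Omega_2(top_2)|.
= 8 * 6 = 48.

48


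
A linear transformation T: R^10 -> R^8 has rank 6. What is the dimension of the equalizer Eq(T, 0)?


The equalizer of f and the zero map is ker(f).
By the rank-nullity theorem: dim(ker(f)) = dim(domain) - rank(f).
dim(ker(f)) = 10 - 6 = 4

4


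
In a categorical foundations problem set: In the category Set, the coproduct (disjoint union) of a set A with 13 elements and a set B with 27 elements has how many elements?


In Set, the coproduct A + B is the disjoint union.
|A + B| = |A| + |B| = 13 + 27 = 40

40


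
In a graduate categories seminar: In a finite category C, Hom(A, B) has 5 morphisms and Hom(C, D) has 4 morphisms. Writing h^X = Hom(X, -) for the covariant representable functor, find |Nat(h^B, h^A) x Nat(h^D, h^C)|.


By the Yoneda lemma, Nat(h^B, h^A) is isomorphic to Hom(A, B),
so |Nat(h^B, h^A)| = |Hom(A, B)| and |Nat(h^D, h^C)| = |Hom(C, D)|.
|Hom(A, B)| = 5, |Hom(C, D)| = 4.
|Nat(h^B, h^A) x Nat(h^D, h^C)| = 5 * 4 = 20

20


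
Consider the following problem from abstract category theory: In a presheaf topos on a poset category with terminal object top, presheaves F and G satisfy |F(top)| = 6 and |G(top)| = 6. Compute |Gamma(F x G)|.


Global sections of a presheaf on a poset with terminal top satisfy
Gamma(H) ~ H(top). Presheaves admit pointwise products, so
(F x G)(top) = F(top) x G(top) (Cartesian product).
|Gamma(F x G)| = |F(top)| * |G(top)| = 6 * 6 = 36.

36


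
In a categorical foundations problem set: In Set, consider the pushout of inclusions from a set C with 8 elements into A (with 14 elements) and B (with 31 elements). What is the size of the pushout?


The pushout A +_C B identifies the images of C in A and B.
|A +_C B| = |A| + |B| - |C| (for injections).
= 14 + 31 - 8 = 37

37


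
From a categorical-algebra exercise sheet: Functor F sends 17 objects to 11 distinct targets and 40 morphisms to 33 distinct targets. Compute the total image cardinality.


The image of F consists of distinct objects and distinct morphisms.
|Im(F)| on objects = 11
|Im(F)| on morphisms = 33
Total image cardinality = 11 + 33 = 44

44


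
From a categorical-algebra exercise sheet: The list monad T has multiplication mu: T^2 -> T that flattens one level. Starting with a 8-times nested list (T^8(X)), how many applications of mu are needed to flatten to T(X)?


Each application of mu: T^2 -> T removes one layer of nesting.
Starting at depth 8 (i.e., T^8(X)), we need to reach T(X).
Number of mu applications = 8 - 1 = 7

7


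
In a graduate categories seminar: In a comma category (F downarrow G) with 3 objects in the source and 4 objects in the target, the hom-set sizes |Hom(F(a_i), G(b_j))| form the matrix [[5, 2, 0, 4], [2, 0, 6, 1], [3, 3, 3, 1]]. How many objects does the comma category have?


Objects of (F downarrow G) are triples (a, b, h: F(a)->G(b)).
The count equals the sum of all entries in the hom-matrix.
sum(row 0) = 11
sum(row 1) = 9
sum(row 2) = 10
Grand total = 30

30


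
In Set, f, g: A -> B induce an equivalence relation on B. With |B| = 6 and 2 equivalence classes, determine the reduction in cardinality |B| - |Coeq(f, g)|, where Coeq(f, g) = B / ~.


The coequalizer Coeq(f, g) = B / ~ has one element per equivalence class.
|B| = 6, |Coeq(f, g)| = 2.
|B| - |Coeq(f, g)| = 6 - 2 = 4.

4


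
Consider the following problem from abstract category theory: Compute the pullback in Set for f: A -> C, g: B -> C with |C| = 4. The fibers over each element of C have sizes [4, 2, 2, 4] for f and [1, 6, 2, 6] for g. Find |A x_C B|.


The pullback A x_C B consists of pairs (a, b) with f(a) = g(b).
For each element c in C, the fiber product has |f^-1(c)| * |g^-1(c)| elements.
Summing over C: 4 * 1 + 2 * 6 + 2 * 2 + 4 * 6
= 4 + 12 + 4 + 24 = 44

44


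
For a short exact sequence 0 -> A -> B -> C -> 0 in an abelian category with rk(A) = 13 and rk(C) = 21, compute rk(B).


For a short exact sequence 0 -> A -> B -> C -> 0,
rank is additive: rank(B) = rank(A) + rank(C).
rank(B) = 13 + 21 = 34

34


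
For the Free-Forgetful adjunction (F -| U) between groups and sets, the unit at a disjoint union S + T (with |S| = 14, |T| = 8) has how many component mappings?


The unit eta_X: X -> U(F(X)) of the Free-Forgetful adjunction
maps each element of X to a generator of F(X). For X = S + T (disjoint
union in Set), |S + T| = |S| + |T|.
Total mappings = 14 + 8 = 22.

22


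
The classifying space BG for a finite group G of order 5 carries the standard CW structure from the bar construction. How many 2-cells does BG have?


In the bar-construction CW model of BG, the n-cells are indexed by
n-tuples [g_1|...|g_n] of non-identity elements of G (degenerate
simplices with some g_i = e do not contribute cells), so there are
(|G| - 1)^n n-cells.
For dim = 2 with |G| = 5:
cells = (5 - 1)^2 = 4^2 = 16

16


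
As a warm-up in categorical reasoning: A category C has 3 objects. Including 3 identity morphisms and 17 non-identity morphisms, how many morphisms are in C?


Each object has an identity morphism, giving 3 identities.
Adding the 17 non-identity morphisms:
Total = 3 + 17 = 20

20


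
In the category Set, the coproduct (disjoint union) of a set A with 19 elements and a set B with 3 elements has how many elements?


In Set, the coproduct A + B is the disjoint union.
|A + B| = |A| + |B| = 19 + 3 = 22

22


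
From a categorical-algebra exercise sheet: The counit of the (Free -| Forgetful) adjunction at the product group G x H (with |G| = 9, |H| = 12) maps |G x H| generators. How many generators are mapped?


The counit epsilon_K: F(U(K)) -> K of the Free-Forgetful adjunction
maps |K| generators of F(U(K)) into K. For K = G x H (the product group),
|G x H| = |G| * |H|.
Total generators mapped = 9 * 12 = 108.

108


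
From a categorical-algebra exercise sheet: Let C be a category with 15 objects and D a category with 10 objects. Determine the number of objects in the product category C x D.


The product category C x D has objects that are pairs (c, d).
Number of pairs = |Ob(C)| * |Ob(D)| = 15 * 10 = 150

150


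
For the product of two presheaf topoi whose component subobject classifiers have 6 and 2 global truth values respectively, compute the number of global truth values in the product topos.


In a product of presheaf topoi E_1 x E_2, the subobject classifier
is Omega = Omega_1 x Omega_2 (componentwise), so
|Omega(top)| = |Omega_1(top_1)| * |Omega_2(top_2)|.
= 6 * 2 = 12.

12


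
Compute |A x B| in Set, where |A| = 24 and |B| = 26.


In Set, the product A x B is the Cartesian product.
By the universal property, |A x B| = |A| * |B|.
|A x B| = 24 * 26 = 624

624


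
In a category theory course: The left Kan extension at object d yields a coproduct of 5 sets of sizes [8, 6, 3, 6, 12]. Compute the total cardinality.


Pointwise, the left Kan extension (Lan_F H)(d) is the colimit, indexed
by the comma category (F downarrow d), of H composed with the
projection (F downarrow d) -> C. Here that colimit is given
as a coproduct (disjoint union) of sets, so its cardinality is the
sum of the sizes of the summands.
Coproduct of sets with sizes: 8 + 6 + 3 + 6 + 12
= 35

35


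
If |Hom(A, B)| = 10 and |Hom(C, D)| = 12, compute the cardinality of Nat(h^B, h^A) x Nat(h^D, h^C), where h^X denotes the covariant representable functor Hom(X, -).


By the Yoneda lemma, Nat(h^B, h^A) is isomorphic to Hom(A, B),
so |Nat(h^B, h^A)| = |Hom(A, B)| and |Nat(h^D, h^C)| = |Hom(C, D)|.
|Hom(A, B)| = 10, |Hom(C, D)| = 12.
|Nat(h^B, h^A) x Nat(h^D, h^C)| = 10 * 12 = 120

120


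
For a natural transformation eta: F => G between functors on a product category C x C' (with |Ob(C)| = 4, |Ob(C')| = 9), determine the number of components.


A natural transformation eta: F => G assigns one component morphism per
object of the domain category.
The domain is the product category C x C', so
|Ob(C x C')| = |Ob(C)| * |Ob(C')| = 4 * 9 = 36.
Therefore eta has 36 component morphisms.

36


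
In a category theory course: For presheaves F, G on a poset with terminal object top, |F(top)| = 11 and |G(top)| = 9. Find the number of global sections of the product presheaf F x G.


Global sections of a presheaf on a poset with terminal top satisfy
Gamma(H) ~ H(top). Presheaves admit pointwise products, so
(F x G)(top) = F(top) x G(top) (Cartesian product).
|Gamma(F x G)| = |F(top)| * |G(top)| = 11 * 9 = 99.

99


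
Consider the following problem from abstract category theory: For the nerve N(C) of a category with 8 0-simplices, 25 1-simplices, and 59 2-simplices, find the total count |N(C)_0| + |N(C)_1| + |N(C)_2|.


The 2-skeleton of the nerve N(C) consists of simplices in dimensions 0, 1, 2:
  |N(C)_0| = 8 (objects)
  |N(C)_1| = 25 (morphisms)
  |N(C)_2| = 59 (composable pairs)
Total = 8 + 25 + 59 = 92

92


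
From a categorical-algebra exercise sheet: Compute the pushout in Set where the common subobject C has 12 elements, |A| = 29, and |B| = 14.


The pushout A +_C B identifies the images of C in A and B.
|A +_C B| = |A| + |B| - |C| (for injections).
= 29 + 14 - 12 = 31

31


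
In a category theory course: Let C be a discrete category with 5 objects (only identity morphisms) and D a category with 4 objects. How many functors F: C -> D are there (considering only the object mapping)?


A functor from a discrete category C to D is determined by
where each object maps. Each of the 5 objects of C can map
to any of the 4 objects of D independently.
Number of functors = 4^5 = 1024

1024


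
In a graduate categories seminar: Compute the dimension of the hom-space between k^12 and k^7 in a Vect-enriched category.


In Vect-enriched categories, Hom(k^n, k^m) is the space of m x n matrices.
dim(Hom(k^12, k^7)) = 7 * 12 = 84

84


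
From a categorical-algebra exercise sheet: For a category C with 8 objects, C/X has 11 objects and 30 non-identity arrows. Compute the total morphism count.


In the slice category C/X, objects are morphisms to X.
Identity morphisms: 11 (one per object of C/X).
Non-identity morphisms: 30.
Total = 11 + 30 = 41

41


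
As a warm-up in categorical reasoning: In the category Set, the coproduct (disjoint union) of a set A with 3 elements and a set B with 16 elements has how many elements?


In Set, the coproduct A + B is the disjoint union.
|A + B| = |A| + |B| = 3 + 16 = 19

19


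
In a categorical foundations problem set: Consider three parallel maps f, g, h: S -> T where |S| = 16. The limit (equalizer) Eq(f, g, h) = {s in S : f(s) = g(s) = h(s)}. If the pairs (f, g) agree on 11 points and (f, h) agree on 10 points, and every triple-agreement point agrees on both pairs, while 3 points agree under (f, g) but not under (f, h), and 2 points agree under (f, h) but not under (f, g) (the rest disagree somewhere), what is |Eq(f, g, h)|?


Eq(f, g, h) is the triple-agreement set: points in S where all three
maps take the same value. Using inclusion-exclusion on the pairwise data:
Pair (f, g) agrees on 11 points; pair (f, h) on 10 points.
Points agreeing under (f, g) but not (f, h) = 3; under (f, h) but not (f, g) = 2.
Triple-agreement = agreement-in-(f, g) minus points that agree under (f, g) but not (f, h):
|Eq(f, g, h)| = 11 - 3 = 8
(cross-check via (f, h): 10 - 2 = 8.)

8


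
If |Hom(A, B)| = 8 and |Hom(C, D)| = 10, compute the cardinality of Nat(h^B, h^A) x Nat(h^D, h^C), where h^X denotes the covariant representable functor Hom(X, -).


By the Yoneda lemma, Nat(h^B, h^A) is isomorphic to Hom(A, B),
so |Nat(h^B, h^A)| = |Hom(A, B)| and |Nat(h^D, h^C)| = |Hom(C, D)|.
|Hom(A, B)| = 8, |Hom(C, D)| = 10.
|Nat(h^B, h^A) x Nat(h^D, h^C)| = 8 * 10 = 80

80


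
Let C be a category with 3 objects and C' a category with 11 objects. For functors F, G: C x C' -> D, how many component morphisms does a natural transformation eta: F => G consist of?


A natural transformation eta: F => G assigns one component morphism per
object of the domain category.
The domain is the product category C x C', so
|Ob(C x C')| = |Ob(C)| * |Ob(C')| = 3 * 11 = 33.
Therefore eta has 33 component morphisms.

33


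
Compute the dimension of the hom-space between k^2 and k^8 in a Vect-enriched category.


In Vect-enriched categories, Hom(k^n, k^m) is the space of m x n matrices.
dim(Hom(k^2, k^8)) = 8 * 2 = 16

16


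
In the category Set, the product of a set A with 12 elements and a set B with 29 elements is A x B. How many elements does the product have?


In Set, the product A x B is the Cartesian product.
By the universal property, |A x B| = |A| * |B|.
|A x B| = 12 * 29 = 348

348


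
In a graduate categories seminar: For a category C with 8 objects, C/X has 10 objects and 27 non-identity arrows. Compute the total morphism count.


In the slice category C/X, objects are morphisms to X.
Identity morphisms: 10 (one per object of C/X).
Non-identity morphisms: 27.
Total = 10 + 27 = 37

37
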